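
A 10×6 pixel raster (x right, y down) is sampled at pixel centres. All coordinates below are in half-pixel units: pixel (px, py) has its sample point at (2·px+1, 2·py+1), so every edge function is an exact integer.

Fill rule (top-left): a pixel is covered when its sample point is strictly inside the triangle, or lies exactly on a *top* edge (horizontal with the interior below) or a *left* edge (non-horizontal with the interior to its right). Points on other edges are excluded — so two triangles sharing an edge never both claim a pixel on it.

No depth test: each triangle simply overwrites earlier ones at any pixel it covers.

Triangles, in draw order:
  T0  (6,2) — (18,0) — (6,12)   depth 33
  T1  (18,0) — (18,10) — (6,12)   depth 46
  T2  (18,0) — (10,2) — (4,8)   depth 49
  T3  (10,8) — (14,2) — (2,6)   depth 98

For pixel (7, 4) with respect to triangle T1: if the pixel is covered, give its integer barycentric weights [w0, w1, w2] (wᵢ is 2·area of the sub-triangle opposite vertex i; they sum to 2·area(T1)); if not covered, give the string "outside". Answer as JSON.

T0:
  2·area = 120
  edge (6, 2)→(18, 0): d=(12,-2) top-left  bias=+0
  edge (18, 0)→(6, 12): d=(-12,12) right/bottom  bias=-1
  edge (6, 12)→(6, 2): d=(0,-10) top-left  bias=+0
    (6,0)@(13, 1): e=[2,48,70] → X
    (7,0)@(15, 1): e=[6,24,90] → X
    (8,0)@(17, 1): e=[10,0,110] → .  [on edge]
    (3,1)@(7, 3): e=[14,96,10] → X
    (4,1)@(9, 3): e=[18,72,30] → X
    (5,1)@(11, 3): e=[22,48,50] → X
    (7,1)@(15, 3): e=[30,0,90] → .  [on edge]
    (3,2)@(7, 5): e=[38,72,10] → X
    (6,2)@(13, 5): e=[50,0,70] → .  [on edge]
    (3,3)@(7, 7): e=[62,48,10] → X
    (5,3)@(11, 7): e=[70,0,50] → .  [on edge]
    (3,4)@(7, 9): e=[86,24,10] → X
    (4,4)@(9, 9): e=[90,0,30] → .  [on edge]
    (3,5)@(7, 11): e=[110,0,10] → .  [on edge]
  covered (12 px):
    . . . . . . X X . .
    . . . X X X X . . .
    . . . X X X . . . .
    . . . X X . . . . .
    . . . X . . . . . .
    . . . . . . . . . .
T1:
  2·area = 120
  edge (18, 0)→(18, 10): d=(0,10) right/bottom  bias=-1
  edge (18, 10)→(6, 12): d=(-12,2) right/bottom  bias=-1
  edge (6, 12)→(18, 0): d=(12,-12) top-left  bias=+0
    (8,0)@(17, 1): e=[10,110,0] → X  [on edge]
    (9,0)@(19, 1): e=[-10,106,24] → .
    (7,1)@(15, 3): e=[30,90,0] → X  [on edge]
    (9,1)@(19, 3): e=[-10,82,48] → .
    (6,2)@(13, 5): e=[50,70,0] → X  [on edge]
    (9,2)@(19, 5): e=[-10,58,72] → .
    (5,3)@(11, 7): e=[70,50,0] → X  [on edge]
    (9,3)@(19, 7): e=[-10,34,96] → .
    (4,4)@(9, 9): e=[90,30,0] → X  [on edge]
    (9,4)@(19, 9): e=[-10,10,120] → .
    (3,5)@(7, 11): e=[110,10,0] → X  [on edge]
    (6,5)@(13, 11): e=[50,-2,72] → .
  covered (18 px):
    . . . . . . . . X .
    . . . . . . . X X .
    . . . . . . X X X .
    . . . . . X X X X .
    . . . . X X X X X .
    . . . X X X . . . .
T2:
  2·area = 36  (B↔C swapped to make it positive)
  edge (18, 0)→(4, 8): d=(-14,8) right/bottom  bias=-1
  edge (4, 8)→(10, 2): d=(6,-6) top-left  bias=+0
  edge (10, 2)→(18, 0): d=(8,-2) top-left  bias=+0
    (5,0)@(11, 1): e=[42,0,-6] → .  [on edge]
    (7,0)@(15, 1): e=[10,24,2] → X
    (8,0)@(17, 1): e=[-6,36,6] → .
    (4,1)@(9, 3): e=[30,0,6] → X  [on edge]
    (5,1)@(11, 3): e=[14,12,10] → X
    (6,1)@(13, 3): e=[-2,24,14] → .
    (7,1)@(15, 3): e=[-18,36,18] → .
    (3,2)@(7, 5): e=[18,0,18] → X  [on edge]
    (5,2)@(11, 5): e=[-14,24,26] → .
    (2,3)@(5, 7): e=[6,0,30] → X  [on edge]
    (3,3)@(7, 7): e=[-10,12,34] → .
    (4,3)@(9, 7): e=[-26,24,38] → .
    (1,4)@(3, 9): e=[-6,0,42] → .  [on edge]
    (0,5)@(1, 11): e=[-18,0,54] → .  [on edge]
  covered (6 px):
    . . . . . . . X . .
    . . . . X X . . . .
    . . . X X . . . . .
    . . X . . . . . . .
    . . . . . . . . . .
    . . . . . . . . . .
T3:
  2·area = 56  (B↔C swapped to make it positive)
  edge (10, 8)→(2, 6): d=(-8,-2) top-left  bias=+0
  edge (2, 6)→(14, 2): d=(12,-4) top-left  bias=+0
  edge (14, 2)→(10, 8): d=(-4,6) right/bottom  bias=-1
    (8,0)@(17, 1): e=[70,0,-14] → .  [on edge]
    (5,1)@(11, 3): e=[42,0,14] → X  [on edge]
    (6,1)@(13, 3): e=[46,8,2] → X
    (7,1)@(15, 3): e=[50,16,-10] → .
    (2,2)@(5, 5): e=[14,0,42] → X  [on edge]
    (3,2)@(7, 5): e=[18,8,30] → X
    (4,2)@(9, 5): e=[22,16,18] → X
    (6,2)@(13, 5): e=[30,32,-6] → .
    (2,3)@(5, 7): e=[-2,24,34] → .
    (3,3)@(7, 7): e=[2,32,22] → X
    (5,3)@(11, 7): e=[10,48,-2] → .
    (3,4)@(7, 9): e=[-14,56,14] → .
  covered (8 px):
    . . . . . . . . . .
    . . . . . X X . . .
    . . X X X X . . . .
    . . . X X . . . . .
    . . . . . . . . . .
    . . . . . . . . . .

Final: [18,72,30]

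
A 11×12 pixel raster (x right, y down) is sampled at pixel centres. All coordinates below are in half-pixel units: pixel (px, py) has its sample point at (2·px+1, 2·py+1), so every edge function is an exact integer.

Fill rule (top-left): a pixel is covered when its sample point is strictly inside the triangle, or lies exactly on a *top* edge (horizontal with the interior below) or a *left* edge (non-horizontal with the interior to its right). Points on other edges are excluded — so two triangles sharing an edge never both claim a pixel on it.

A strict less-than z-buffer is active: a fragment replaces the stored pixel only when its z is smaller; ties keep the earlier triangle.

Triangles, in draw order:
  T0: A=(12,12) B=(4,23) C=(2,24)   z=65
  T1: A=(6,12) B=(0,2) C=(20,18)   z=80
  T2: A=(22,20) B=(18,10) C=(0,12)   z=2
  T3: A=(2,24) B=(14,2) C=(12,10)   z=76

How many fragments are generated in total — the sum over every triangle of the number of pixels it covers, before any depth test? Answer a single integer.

T0:
  2·area = 14
  edge (12, 12)→(4, 23): d=(-8,11) right/bottom  bias=-1
  edge (4, 23)→(2, 24): d=(-2,1) right/bottom  bias=-1
  edge (2, 24)→(12, 12): d=(10,-12) top-left  bias=+0
    (2,10)@(5, 21): e=[5,3,6] → █
    (3,10)@(7, 21): e=[-17,1,30] → ·
    (1,11)@(3, 23): e=[11,1,2] → █
    (2,11)@(5, 23): e=[-11,-1,26] → ·
  covered (2 px):
    · · · · · · · · · · ·
    · · · · · · · · · · ·
    · · · · · · · · · · ·
    · · · · · · · · · · ·
    · · · · · · · · · · ·
    · · · · · · · · · · ·
    · · · · · · · · · · ·
    · · · · · · · · · · ·
    · · · · · · · · · · ·
    · · · · · · · · · · ·
    · · █ · · · · · · · ·
    · █ · · · · · · · · ·
T1:
  2·area = 104
  edge (6, 12)→(0, 2): d=(-6,-10) top-left  bias=+0
  edge (0, 2)→(20, 18): d=(20,16) right/bottom  bias=-1
  edge (20, 18)→(6, 12): d=(-14,-6) top-left  bias=+0
    (0,1)@(1, 3): e=[4,4,96] → █
    (1,1)@(3, 3): e=[24,-28,108] → ·
    (0,2)@(1, 5): e=[-8,44,68] → ·
    (1,2)@(3, 5): e=[12,12,80] → █
    (2,2)@(5, 5): e=[32,-20,92] → ·
    (1,3)@(3, 7): e=[0,52,52] → █  [on edge]
    (2,3)@(5, 7): e=[20,20,64] → █
    (3,3)@(7, 7): e=[40,-12,76] → ·
    (1,4)@(3, 9): e=[-12,92,24] → ·
    (2,4)@(5, 9): e=[8,60,36] → █
    (3,4)@(7, 9): e=[28,28,48] → █
    (4,4)@(9, 9): e=[48,-4,60] → ·
    (6,7)@(13, 15): e=[52,52,0] → █  [on edge]
    (4,8)@(9, 17): e=[0,156,-52] → ·  [on edge]
  covered (14 px):
    · · · · · · · · · · ·
    █ · · · · · · · · · ·
    · █ · · · · · · · · ·
    · █ █ · · · · · · · ·
    · · █ █ · · · · · · ·
    · · · █ █ █ · · · · ·
    · · · · █ █ █ · · · ·
    · · · · · · █ █ · · ·
    · · · · · · · · · · ·
    · · · · · · · · · · ·
    · · · · · · · · · · ·
    · · · · · · · · · · ·
T2:
  2·area = 188  (B↔C swapped to make it positive)
  edge (22, 20)→(0, 12): d=(-22,-8) top-left  bias=+0
  edge (0, 12)→(18, 10): d=(18,-2) top-left  bias=+0
  edge (18, 10)→(22, 20): d=(4,10) right/bottom  bias=-1
    (4,5)@(9, 11): e=[94,0,94] → █  [on edge]
    (5,5)@(11, 11): e=[110,4,74] → █
    (6,5)@(13, 11): e=[126,8,54] → █
    (7,5)@(15, 11): e=[142,12,34] → █
    (8,5)@(17, 11): e=[158,16,14] → █
    (9,5)@(19, 11): e=[174,20,-6] → ·
    (1,6)@(3, 13): e=[2,24,162] → █
    (2,6)@(5, 13): e=[18,28,142] → █
    (3,6)@(7, 13): e=[34,32,122] → █
    (9,6)@(19, 13): e=[130,56,2] → █
    (10,6)@(21, 13): e=[146,60,-18] → ·
    (1,7)@(3, 15): e=[-42,60,170] → ·
  covered (24 px):
    · · · · · · · · · · ·
    · · · · · · · · · · ·
    · · · · · · · · · · ·
    · · · · · · · · · · ·
    · · · · · · · · · · ·
    · · · · █ █ █ █ █ · ·
    · █ █ █ █ █ █ █ █ █ ·
    · · · · █ █ █ █ █ █ ·
    · · · · · · · █ █ █ ·
    · · · · · · · · · · █
    · · · · · · · · · · ·
    · · · · · · · · · · ·
T3:
  2·area = 52
  edge (2, 24)→(14, 2): d=(12,-22) top-left  bias=+0
  edge (14, 2)→(12, 10): d=(-2,8) right/bottom  bias=-1
  edge (12, 10)→(2, 24): d=(-10,14) right/bottom  bias=-1
    (8,1)@(17, 3): e=[78,-26,0] → ·  [on edge]
    (6,2)@(13, 5): e=[14,2,36] → █
    (7,2)@(15, 5): e=[58,-14,8] → ·
    (6,3)@(13, 7): e=[38,-2,16] → ·
    (5,4)@(11, 9): e=[18,10,24] → █
    (6,4)@(13, 9): e=[62,-6,-4] → ·
    (5,5)@(11, 11): e=[42,6,4] → █
    (6,5)@(13, 11): e=[86,-10,-24] → ·
    (4,6)@(9, 13): e=[22,18,12] → █
    (5,6)@(11, 13): e=[66,2,-16] → ·
    (3,7)@(7, 15): e=[2,30,20] → █
    (4,7)@(9, 15): e=[46,14,-8] → ·
    (3,8)@(7, 17): e=[26,26,0] → ·  [on edge]
  covered (6 px):
    · · · · · · · · · · ·
    · · · · · · · · · · ·
    · · · · · · █ · · · ·
    · · · · · · · · · · ·
    · · · · · █ · · · · ·
    · · · · · █ · · · · ·
    · · · · █ · · · · · ·
    · · · █ · · · · · · ·
    · · · · · · · · · · ·
    · · █ · · · · · · · ·
    · · · · · · · · · · ·
    · · · · · · · · · · ·

Answer: 46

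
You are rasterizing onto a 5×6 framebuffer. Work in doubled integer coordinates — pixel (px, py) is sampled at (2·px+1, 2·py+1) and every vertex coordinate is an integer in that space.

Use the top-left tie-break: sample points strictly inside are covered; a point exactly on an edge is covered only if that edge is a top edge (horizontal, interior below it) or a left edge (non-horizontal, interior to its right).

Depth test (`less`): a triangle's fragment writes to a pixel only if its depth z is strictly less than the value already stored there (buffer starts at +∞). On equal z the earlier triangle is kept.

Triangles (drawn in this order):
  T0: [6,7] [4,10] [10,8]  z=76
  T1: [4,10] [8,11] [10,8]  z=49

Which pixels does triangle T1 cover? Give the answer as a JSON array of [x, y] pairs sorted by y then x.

T0:
  2·area = 14  (B↔C swapped to make it positive)
  edge (6, 7)→(10, 8): d=(4,1) right/bottom  bias=-1
  edge (10, 8)→(4, 10): d=(-6,2) right/bottom  bias=-1
  edge (4, 10)→(6, 7): d=(2,-3) top-left  bias=+0
    (2,4)@(5, 9): e=[9,4,1] → █
    (3,4)@(7, 9): e=[7,0,7] → ·  [on edge]
    (0,5)@(1, 11): e=[21,0,-7] → ·  [on edge]
    (2,5)@(5, 11): e=[17,-8,5] → ·
  covered (1 px):
    · · · · ·
    · · · · ·
    · · · · ·
    · · · · ·
    · · █ · ·
    · · · · ·
T1:
  2·area = 14  (B↔C swapped to make it positive)
  edge (4, 10)→(10, 8): d=(6,-2) top-left  bias=+0
  edge (10, 8)→(8, 11): d=(-2,3) right/bottom  bias=-1
  edge (8, 11)→(4, 10): d=(-4,-1) top-left  bias=+0
    (3,4)@(7, 9): e=[0,7,7] → █  [on edge]
    (4,4)@(9, 9): e=[4,1,9] → █
    (0,5)@(1, 11): e=[0,21,-7] → ·  [on edge]
    (3,5)@(7, 11): e=[12,3,-1] → ·
    (4,5)@(9, 11): e=[16,-3,1] → ·
  covered (2 px):
    · · · · ·
    · · · · ·
    · · · · ·
    · · · · ·
    · · · █ █
    · · · · ·

Final: [[3,4],[4,4]]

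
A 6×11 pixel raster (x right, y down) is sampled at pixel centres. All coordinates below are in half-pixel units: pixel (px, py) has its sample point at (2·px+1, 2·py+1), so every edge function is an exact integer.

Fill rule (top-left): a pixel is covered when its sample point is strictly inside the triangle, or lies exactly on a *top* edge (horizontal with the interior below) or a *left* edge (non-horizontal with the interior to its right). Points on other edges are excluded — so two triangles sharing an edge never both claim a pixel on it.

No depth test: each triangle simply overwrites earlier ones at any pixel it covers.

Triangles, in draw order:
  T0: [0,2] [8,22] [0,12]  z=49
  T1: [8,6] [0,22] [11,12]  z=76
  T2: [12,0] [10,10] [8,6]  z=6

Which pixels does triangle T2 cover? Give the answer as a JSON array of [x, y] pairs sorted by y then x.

T0:
  2·area = 80
  edge (0, 2)→(8, 22): d=(8,20) right/bottom  bias=-1
  edge (8, 22)→(0, 12): d=(-8,-10) top-left  bias=+0
  edge (0, 12)→(0, 2): d=(0,-10) top-left  bias=+0
    (0,2)@(1, 5): e=[4,66,10] → #
    (1,2)@(3, 5): e=[-36,86,30] → ·
    (0,3)@(1, 7): e=[20,50,10] → #
    (1,3)@(3, 7): e=[-20,70,30] → ·
    (0,4)@(1, 9): e=[36,34,10] → #
    (1,4)@(3, 9): e=[-4,54,30] → ·
    (0,5)@(1, 11): e=[52,18,10] → #
    (1,5)@(3, 11): e=[12,38,30] → #
    (2,5)@(5, 11): e=[-28,58,50] → ·
    (0,6)@(1, 13): e=[68,2,10] → #
    (2,6)@(5, 13): e=[-12,42,50] → ·
    (0,7)@(1, 15): e=[84,-14,10] → ·
  covered (10 px):
    · · · · · ·
    · · · · · ·
    # · · · · ·
    # · · · · ·
    # · · · · ·
    # # · · · ·
    # # · · · ·
    · # # · · ·
    · · # · · ·
    · · · · · ·
    · · · · · ·
T1:
  2·area = 96  (B↔C swapped to make it positive)
  edge (8, 6)→(11, 12): d=(3,6) right/bottom  bias=-1
  edge (11, 12)→(0, 22): d=(-11,10) right/bottom  bias=-1
  edge (0, 22)→(8, 6): d=(8,-16) top-left  bias=+0
    (3,4)@(7, 9): e=[15,73,8] → #
    (4,4)@(9, 9): e=[3,53,40] → #
    (5,4)@(11, 9): e=[-9,33,72] → ·
    (3,5)@(7, 11): e=[21,51,24] → #
    (5,5)@(11, 11): e=[-3,11,88] → ·
    (2,6)@(5, 13): e=[39,49,8] → #
    (5,6)@(11, 13): e=[3,-11,104] → ·
    (2,7)@(5, 15): e=[45,27,24] → #
    (4,7)@(9, 15): e=[21,-13,88] → ·
    (1,8)@(3, 17): e=[63,25,8] → #
    (3,8)@(7, 17): e=[39,-15,72] → ·
    (1,9)@(3, 19): e=[69,3,24] → #
  covered (13 px):
    · · · · · ·
    · · · · · ·
    · · · · · ·
    · · · · · ·
    · · · # # ·
    · · · # # ·
    · · # # # ·
    · · # # · ·
    · # # · · ·
    · # · · · ·
    # · · · · ·
T2:
  2·area = 28
  edge (12, 0)→(10, 10): d=(-2,10) right/bottom  bias=-1
  edge (10, 10)→(8, 6): d=(-2,-4) top-left  bias=+0
  edge (8, 6)→(12, 0): d=(4,-6) top-left  bias=+0
    (5,1)@(11, 3): e=[4,18,6] → #
    (4,2)@(9, 5): e=[20,6,2] → #
    (5,2)@(11, 5): e=[0,14,14] → ·  [on edge]
    (4,3)@(9, 7): e=[16,2,10] → #
    (5,3)@(11, 7): e=[-4,10,22] → ·
    (4,4)@(9, 9): e=[12,-2,18] → ·
    (4,7)@(9, 15): e=[0,-14,42] → ·  [on edge]
  covered (3 px):
    · · · · · ·
    · · · · · #
    · · · · # ·
    · · · · # ·
    · · · · · ·
    · · · · · ·
    · · · · · ·
    · · · · · ·
    · · · · · ·
    · · · · · ·
    · · · · · ·

Answer: [[5,1],[4,2],[4,3]]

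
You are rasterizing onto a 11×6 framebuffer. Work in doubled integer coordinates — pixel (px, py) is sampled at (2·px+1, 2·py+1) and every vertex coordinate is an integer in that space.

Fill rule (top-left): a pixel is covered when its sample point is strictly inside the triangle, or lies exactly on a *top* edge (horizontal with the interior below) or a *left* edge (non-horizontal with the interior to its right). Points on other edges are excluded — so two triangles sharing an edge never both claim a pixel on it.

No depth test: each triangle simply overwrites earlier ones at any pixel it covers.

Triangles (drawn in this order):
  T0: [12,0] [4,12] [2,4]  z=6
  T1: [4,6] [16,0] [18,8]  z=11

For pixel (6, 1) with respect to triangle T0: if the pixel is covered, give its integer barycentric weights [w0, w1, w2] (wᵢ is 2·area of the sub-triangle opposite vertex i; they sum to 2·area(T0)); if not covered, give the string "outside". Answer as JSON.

T0:
  2·area = 88
  edge (12, 0)→(4, 12): d=(-8,12) right/bottom  bias=-1
  edge (4, 12)→(2, 4): d=(-2,-8) top-left  bias=+0
  edge (2, 4)→(12, 0): d=(10,-4) top-left  bias=+0
    (5,0)@(11, 1): e=[4,78,6] → #
    (6,0)@(13, 1): e=[-20,94,14] → ·
    (2,1)@(5, 3): e=[60,26,2] → #
    (3,1)@(7, 3): e=[36,42,10] → #
    (4,1)@(9, 3): e=[12,58,18] → #
    (5,1)@(11, 3): e=[-12,74,26] → ·
    (1,2)@(3, 5): e=[68,6,14] → #
    (4,2)@(9, 5): e=[-4,54,38] → ·
    (1,3)@(3, 7): e=[52,2,34] → #
    (4,3)@(9, 7): e=[-20,50,58] → ·
    (1,4)@(3, 9): e=[36,-2,54] → ·
    (2,4)@(5, 9): e=[12,14,62] → #
  covered (11 px):
    · · · · · # · · · · ·
    · · # # # · · · · · ·
    · # # # · · · · · · ·
    · # # # · · · · · · ·
    · · # · · · · · · · ·
    · · · · · · · · · · ·
T1:
  2·area = 108
  edge (4, 6)→(16, 0): d=(12,-6) top-left  bias=+0
  edge (16, 0)→(18, 8): d=(2,8) right/bottom  bias=-1
  edge (18, 8)→(4, 6): d=(-14,-2) top-left  bias=+0
    (7,0)@(15, 1): e=[6,10,92] → #
    (8,0)@(17, 1): e=[18,-6,96] → ·
    (5,1)@(11, 3): e=[6,46,56] → #
    (6,1)@(13, 3): e=[18,30,60] → #
    (8,1)@(17, 3): e=[42,-2,68] → ·
    (3,2)@(7, 5): e=[6,82,20] → #
    (4,2)@(9, 5): e=[18,66,24] → #
    (8,2)@(17, 5): e=[66,2,40] → #
    (9,2)@(19, 5): e=[78,-14,44] → ·
    (3,3)@(7, 7): e=[30,86,-8] → ·
    (4,3)@(9, 7): e=[42,70,-4] → ·
    (5,3)@(11, 7): e=[54,54,0] → #  [on edge]
  covered (14 px):
    · · · · · · · # · · ·
    · · · · · # # # · · ·
    · · · # # # # # # · ·
    · · · · · # # # # · ·
    · · · · · · · · · · ·
    · · · · · · · · · · ·

Answer: "outside"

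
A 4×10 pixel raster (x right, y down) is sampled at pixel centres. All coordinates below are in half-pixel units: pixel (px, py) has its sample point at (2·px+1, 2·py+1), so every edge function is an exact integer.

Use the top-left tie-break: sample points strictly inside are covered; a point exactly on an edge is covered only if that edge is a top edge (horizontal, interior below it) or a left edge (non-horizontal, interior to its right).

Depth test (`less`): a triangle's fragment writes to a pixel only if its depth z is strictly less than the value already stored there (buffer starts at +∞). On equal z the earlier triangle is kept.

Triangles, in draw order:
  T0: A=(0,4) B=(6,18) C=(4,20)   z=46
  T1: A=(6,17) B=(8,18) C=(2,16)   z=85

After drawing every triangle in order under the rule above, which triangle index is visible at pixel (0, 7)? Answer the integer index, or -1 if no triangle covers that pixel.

T0:
  2·area = 40
  edge (0, 4)→(6, 18): d=(6,14) right/bottom  bias=-1
  edge (6, 18)→(4, 20): d=(-2,2) right/bottom  bias=-1
  edge (4, 20)→(0, 4): d=(-4,-16) top-left  bias=+0
    (0,3)@(1, 7): e=[4,32,4] → #
    (1,3)@(3, 7): e=[-24,28,36] → ·
    (0,4)@(1, 9): e=[16,28,-4] → ·
    (1,5)@(3, 11): e=[0,20,20] → ·  [on edge]
    (1,6)@(3, 13): e=[12,16,12] → #
    (2,6)@(5, 13): e=[-16,12,44] → ·
    (1,7)@(3, 15): e=[24,12,4] → #
    (2,7)@(5, 15): e=[-4,8,36] → ·
    (1,8)@(3, 17): e=[36,8,-4] → ·
    (2,8)@(5, 17): e=[8,4,28] → #
    (3,8)@(7, 17): e=[-20,0,60] → ·  [on edge]
    (2,9)@(5, 19): e=[20,0,20] → ·  [on edge]
  covered (4 px):
    · · · ·
    · · · ·
    · · · ·
    # · · ·
    · · · ·
    · · · ·
    · # · ·
    · # · ·
    · · # ·
    · · · ·
T1:
  2·area = 2
  edge (6, 17)→(8, 18): d=(2,1) right/bottom  bias=-1
  edge (8, 18)→(2, 16): d=(-6,-2) top-left  bias=+0
  edge (2, 16)→(6, 17): d=(4,1) right/bottom  bias=-1
    (2,8)@(5, 17): e=[1,0,1] → #  [on edge]
    (3,8)@(7, 17): e=[-1,4,-1] → ·
    (2,9)@(5, 19): e=[5,-12,9] → ·
  covered (1 px):
    · · · ·
    · · · ·
    · · · ·
    · · · ·
    · · · ·
    · · · ·
    · · · ·
    · · · ·
    · · # ·
    · · · ·

Z-buffer (winner per pixel, '.' = empty):
  . . . .
  . . . .
  . . . .
  0 . . .
  . . . .
  . . . .
  . 0 . .
  . 0 . .
  . . 0 .
  . . . .

Final: -1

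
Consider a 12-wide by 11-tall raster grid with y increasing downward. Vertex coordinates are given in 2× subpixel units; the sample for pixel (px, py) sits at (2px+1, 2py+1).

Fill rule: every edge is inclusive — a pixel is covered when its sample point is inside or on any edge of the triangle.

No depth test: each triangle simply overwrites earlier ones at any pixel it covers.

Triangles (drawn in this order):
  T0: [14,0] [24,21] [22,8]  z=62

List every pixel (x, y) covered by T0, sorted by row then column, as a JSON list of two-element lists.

T0:
  2·area = 88  (B↔C swapped to make it positive)
  edge (14, 0)→(22, 8): d=(8,8) inclusive
  edge (22, 8)→(24, 21): d=(2,13) inclusive
  edge (24, 21)→(14, 0): d=(-10,-21) inclusive
    (7,0)@(15, 1): e=[0,77,11] → X  [on edge]
    (8,0)@(17, 1): e=[-16,51,53] → .
    (7,1)@(15, 3): e=[16,81,-9] → .
    (8,1)@(17, 3): e=[0,55,33] → X  [on edge]
    (9,1)@(19, 3): e=[-16,29,75] → .
    (8,2)@(17, 5): e=[16,59,13] → X
    (9,2)@(19, 5): e=[0,33,55] → X  [on edge]
    (10,2)@(21, 5): e=[-16,7,97] → .
    (8,3)@(17, 7): e=[32,63,-7] → .
    (9,3)@(19, 7): e=[16,37,35] → X
    (10,3)@(21, 7): e=[0,11,77] → X  [on edge]
    (11,3)@(23, 7): e=[-16,-15,119] → .
    (11,4)@(23, 9): e=[0,-11,99] → .  [on edge]
  covered (12 px):
    . . . . . . . X . . . .
    . . . . . . . . X . . .
    . . . . . . . . X X . .
    . . . . . . . . . X X .
    . . . . . . . . . X X .
    . . . . . . . . . . X .
    . . . . . . . . . . X .
    . . . . . . . . . . . X
    . . . . . . . . . . . X
    . . . . . . . . . . . .
    . . . . . . . . . . . .

Final: [[7,0],[8,1],[8,2],[9,2],[9,3],[10,3],[9,4],[10,4],[10,5],[10,6],[11,7],[11,8]]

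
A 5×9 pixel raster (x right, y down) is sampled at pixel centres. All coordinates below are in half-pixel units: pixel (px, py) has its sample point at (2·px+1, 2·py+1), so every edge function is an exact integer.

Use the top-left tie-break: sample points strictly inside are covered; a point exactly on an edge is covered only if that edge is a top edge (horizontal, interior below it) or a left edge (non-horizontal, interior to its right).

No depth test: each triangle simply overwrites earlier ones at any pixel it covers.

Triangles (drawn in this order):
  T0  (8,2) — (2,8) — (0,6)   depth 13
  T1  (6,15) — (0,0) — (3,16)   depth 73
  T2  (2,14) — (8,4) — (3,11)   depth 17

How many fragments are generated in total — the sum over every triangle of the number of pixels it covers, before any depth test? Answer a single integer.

T0:
  2·area = 24
  edge (8, 2)→(2, 8): d=(-6,6) right/bottom  bias=-1
  edge (2, 8)→(0, 6): d=(-2,-2) top-left  bias=+0
  edge (0, 6)→(8, 2): d=(8,-4) top-left  bias=+0
    (4,0)@(9, 1): e=[0,28,-4] → ·  [on edge]
    (3,1)@(7, 3): e=[0,20,4] → ·  [on edge]
    (1,2)@(3, 5): e=[12,8,4] → █
    (2,2)@(5, 5): e=[0,12,12] → ·  [on edge]
    (0,3)@(1, 7): e=[12,0,12] → █  [on edge]
    (1,3)@(3, 7): e=[0,4,20] → ·  [on edge]
    (0,4)@(1, 9): e=[0,-4,28] → ·  [on edge]
    (1,4)@(3, 9): e=[-12,0,36] → ·  [on edge]
    (2,5)@(5, 11): e=[-36,0,60] → ·  [on edge]
    (3,6)@(7, 13): e=[-60,0,84] → ·  [on edge]
    (4,7)@(9, 15): e=[-84,0,108] → ·  [on edge]
  covered (2 px):
    · · · · ·
    · · · · ·
    · █ · · ·
    █ · · · ·
    · · · · ·
    · · · · ·
    · · · · ·
    · · · · ·
    · · · · ·
T1:
  2·area = 51  (B↔C swapped to make it positive)
  edge (6, 15)→(3, 16): d=(-3,1) right/bottom  bias=-1
  edge (3, 16)→(0, 0): d=(-3,-16) top-left  bias=+0
  edge (0, 0)→(6, 15): d=(6,15) right/bottom  bias=-1
    (0,1)@(1, 3): e=[41,7,3] → █
    (1,1)@(3, 3): e=[39,39,-27] → ·
    (0,2)@(1, 5): e=[35,1,15] → █
    (1,2)@(3, 5): e=[33,33,-15] → ·
    (0,3)@(1, 7): e=[29,-5,27] → ·
    (1,4)@(3, 9): e=[21,21,9] → █
    (2,4)@(5, 9): e=[19,53,-21] → ·
    (1,5)@(3, 11): e=[15,15,21] → █
    (2,5)@(5, 11): e=[13,47,-9] → ·
    (1,6)@(3, 13): e=[9,9,33] → █
    (2,6)@(5, 13): e=[7,41,3] → █
    (3,6)@(7, 13): e=[5,73,-27] → ·
  covered (8 px):
    · · · · ·
    █ · · · ·
    █ · · · ·
    · · · · ·
    · █ · · ·
    · █ · · ·
    · █ █ · ·
    · █ █ · ·
    · · · · ·
T2:
  2·area = 8  (B↔C swapped to make it positive)
  edge (2, 14)→(3, 11): d=(1,-3) top-left  bias=+0
  edge (3, 11)→(8, 4): d=(5,-7) top-left  bias=+0
  edge (8, 4)→(2, 14): d=(-6,10) right/bottom  bias=-1
    (2,2)@(5, 5): e=[0,-16,24] → ·  [on edge]
    (2,4)@(5, 9): e=[4,4,0] → ·  [on edge]
    (1,5)@(3, 11): e=[0,0,8] → █  [on edge]
    (2,5)@(5, 11): e=[6,14,-12] → ·
    (1,6)@(3, 13): e=[2,10,-4] → ·
    (0,8)@(1, 17): e=[0,16,-8] → ·  [on edge]
  covered (1 px):
    · · · · ·
    · · · · ·
    · · · · ·
    · · · · ·
    · · · · ·
    · █ · · ·
    · · · · ·
    · · · · ·
    · · · · ·

Final: 11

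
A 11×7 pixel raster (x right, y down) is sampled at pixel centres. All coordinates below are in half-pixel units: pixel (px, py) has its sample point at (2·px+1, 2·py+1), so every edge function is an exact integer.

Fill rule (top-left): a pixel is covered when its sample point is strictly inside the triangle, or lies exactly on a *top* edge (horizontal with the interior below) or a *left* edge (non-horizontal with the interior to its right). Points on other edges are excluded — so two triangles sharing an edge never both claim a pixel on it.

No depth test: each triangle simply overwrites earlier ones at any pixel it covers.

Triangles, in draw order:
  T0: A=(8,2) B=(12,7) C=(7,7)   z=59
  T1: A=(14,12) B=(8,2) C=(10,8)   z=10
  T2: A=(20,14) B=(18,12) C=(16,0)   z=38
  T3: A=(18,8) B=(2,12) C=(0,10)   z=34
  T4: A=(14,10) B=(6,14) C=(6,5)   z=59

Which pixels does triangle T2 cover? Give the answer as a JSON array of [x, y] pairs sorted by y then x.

T0:
  2·area = 25
  edge (8, 2)→(12, 7): d=(4,5) right/bottom  bias=-1
  edge (12, 7)→(7, 7): d=(-5,0) right/bottom  bias=-1
  edge (7, 7)→(8, 2): d=(1,-5) top-left  bias=+0
    (4,2)@(9, 5): e=[7,10,8] → #
    (5,2)@(11, 5): e=[-3,10,18] → ·
    (0,3)@(1, 7): e=[55,0,-30] → ·  [on edge]
    (1,3)@(3, 7): e=[45,0,-20] → ·  [on edge]
    (2,3)@(5, 7): e=[35,0,-10] → ·  [on edge]
    (3,3)@(7, 7): e=[25,0,0] → ·  [on edge]
    (4,3)@(9, 7): e=[15,0,10] → ·  [on edge]
    (5,3)@(11, 7): e=[5,0,20] → ·  [on edge]
    (6,3)@(13, 7): e=[-5,0,30] → ·  [on edge]
    (7,3)@(15, 7): e=[-15,0,40] → ·  [on edge]
    (8,3)@(17, 7): e=[-25,0,50] → ·  [on edge]
    (9,3)@(19, 7): e=[-35,0,60] → ·  [on edge]
    (10,3)@(21, 7): e=[-45,0,70] → ·  [on edge]
  covered (1 px):
    · · · · · · · · · · ·
    · · · · · · · · · · ·
    · · · · # · · · · · ·
    · · · · · · · · · · ·
    · · · · · · · · · · ·
    · · · · · · · · · · ·
    · · · · · · · · · · ·
T1:
  2·area = 16  (B↔C swapped to make it positive)
  edge (14, 12)→(10, 8): d=(-4,-4) top-left  bias=+0
  edge (10, 8)→(8, 2): d=(-2,-6) top-left  bias=+0
  edge (8, 2)→(14, 12): d=(6,10) right/bottom  bias=-1
    (1,0)@(3, 1): e=[0,-28,44] → ·  [on edge]
    (2,1)@(5, 3): e=[0,-20,36] → ·  [on edge]
    (3,2)@(7, 5): e=[0,-12,28] → ·  [on edge]
    (4,2)@(9, 5): e=[8,0,8] → #  [on edge]
    (5,2)@(11, 5): e=[16,12,-12] → ·
    (4,3)@(9, 7): e=[0,-4,20] → ·  [on edge]
    (5,3)@(11, 7): e=[8,8,0] → ·  [on edge]
    (5,4)@(11, 9): e=[0,4,12] → #  [on edge]
    (6,4)@(13, 9): e=[8,16,-8] → ·
    (5,5)@(11, 11): e=[-8,0,24] → ·  [on edge]
    (6,5)@(13, 11): e=[0,12,4] → #  [on edge]
    (7,5)@(15, 11): e=[8,24,-16] → ·
    (7,6)@(15, 13): e=[0,20,-4] → ·  [on edge]
  covered (3 px):
    · · · · · · · · · · ·
    · · · · · · · · · · ·
    · · · · # · · · · · ·
    · · · · · · · · · · ·
    · · · · · # · · · · ·
    · · · · · · # · · · ·
    · · · · · · · · · · ·
T2:
  2·area = 20
  edge (20, 14)→(18, 12): d=(-2,-2) top-left  bias=+0
  edge (18, 12)→(16, 0): d=(-2,-12) top-left  bias=+0
  edge (16, 0)→(20, 14): d=(4,14) right/bottom  bias=-1
    (3,0)@(7, 1): e=[0,-110,130] → ·  [on edge]
    (4,1)@(9, 3): e=[0,-90,110] → ·  [on edge]
    (5,2)@(11, 5): e=[0,-70,90] → ·  [on edge]
    (8,2)@(17, 5): e=[12,2,6] → #
    (9,2)@(19, 5): e=[16,26,-22] → ·
    (6,3)@(13, 7): e=[0,-50,70] → ·  [on edge]
    (8,3)@(17, 7): e=[8,-2,14] → ·
    (7,4)@(15, 9): e=[0,-30,50] → ·  [on edge]
    (8,5)@(17, 11): e=[0,-10,30] → ·  [on edge]
    (9,5)@(19, 11): e=[4,14,2] → #
    (10,5)@(21, 11): e=[8,38,-26] → ·
    (9,6)@(19, 13): e=[0,10,10] → #  [on edge]
  covered (3 px):
    · · · · · · · · · · ·
    · · · · · · · · · · ·
    · · · · · · · · # · ·
    · · · · · · · · · · ·
    · · · · · · · · · · ·
    · · · · · · · · · # ·
    · · · · · · · · · # ·
T3:
  2·area = 40
  edge (18, 8)→(2, 12): d=(-16,4) right/bottom  bias=-1
  edge (2, 12)→(0, 10): d=(-2,-2) top-left  bias=+0
  edge (0, 10)→(18, 8): d=(18,-2) top-left  bias=+0
    (4,4)@(9, 9): e=[20,20,0] → #  [on edge]
    (5,4)@(11, 9): e=[12,24,4] → #
    (6,4)@(13, 9): e=[4,28,8] → #
    (7,4)@(15, 9): e=[-4,32,12] → ·
    (0,5)@(1, 11): e=[20,0,20] → #  [on edge]
    (1,5)@(3, 11): e=[12,4,24] → #
    (2,5)@(5, 11): e=[4,8,28] → #
    (3,5)@(7, 11): e=[-4,12,32] → ·
    (4,5)@(9, 11): e=[-12,16,36] → ·
    (5,5)@(11, 11): e=[-20,20,40] → ·
    (6,5)@(13, 11): e=[-28,24,44] → ·
    (0,6)@(1, 13): e=[-12,-4,56] → ·
    (1,6)@(3, 13): e=[-20,0,60] → ·  [on edge]
  covered (6 px):
    · · · · · · · · · · ·
    · · · · · · · · · · ·
    · · · · · · · · · · ·
    · · · · · · · · · · ·
    · · · · # # # · · · ·
    # # # · · · · · · · ·
    · · · · · · · · · · ·
T4:
  2·area = 72
  edge (14, 10)→(6, 14): d=(-8,4) right/bottom  bias=-1
  edge (6, 14)→(6, 5): d=(0,-9) top-left  bias=+0
  edge (6, 5)→(14, 10): d=(8,5) right/bottom  bias=-1
    (3,3)@(7, 7): e=[52,9,11] → #
    (4,3)@(9, 7): e=[44,27,1] → #
    (5,3)@(11, 7): e=[36,45,-9] → ·
    (3,4)@(7, 9): e=[36,9,27] → #
    (5,4)@(11, 9): e=[20,45,7] → #
    (6,4)@(13, 9): e=[12,63,-3] → ·
    (3,5)@(7, 11): e=[20,9,43] → #
    (6,5)@(13, 11): e=[-4,63,13] → ·
    (3,6)@(7, 13): e=[4,9,59] → #
    (4,6)@(9, 13): e=[-4,27,49] → ·
    (5,6)@(11, 13): e=[-12,45,39] → ·
  covered (9 px):
    · · · · · · · · · · ·
    · · · · · · · · · · ·
    · · · · · · · · · · ·
    · · · # # · · · · · ·
    · · · # # # · · · · ·
    · · · # # # · · · · ·
    · · · # · · · · · · ·

Result: [[8,2],[9,5],[9,6]]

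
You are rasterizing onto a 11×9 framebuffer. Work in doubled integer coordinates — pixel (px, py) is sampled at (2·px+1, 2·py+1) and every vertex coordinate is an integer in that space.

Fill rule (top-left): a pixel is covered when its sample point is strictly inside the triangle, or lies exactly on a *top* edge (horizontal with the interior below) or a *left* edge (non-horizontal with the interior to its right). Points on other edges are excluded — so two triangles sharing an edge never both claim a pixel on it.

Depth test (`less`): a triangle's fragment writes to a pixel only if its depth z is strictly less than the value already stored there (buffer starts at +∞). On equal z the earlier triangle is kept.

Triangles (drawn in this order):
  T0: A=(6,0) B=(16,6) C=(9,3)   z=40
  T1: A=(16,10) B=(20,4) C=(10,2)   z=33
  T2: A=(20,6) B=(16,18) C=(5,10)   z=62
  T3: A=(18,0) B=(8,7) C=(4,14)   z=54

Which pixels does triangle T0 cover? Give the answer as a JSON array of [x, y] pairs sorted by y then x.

T0:
  2·area = 12
  edge (6, 0)→(16, 6): d=(10,6) right/bottom  bias=-1
  edge (16, 6)→(9, 3): d=(-7,-3) top-left  bias=+0
  edge (9, 3)→(6, 0): d=(-3,-3) top-left  bias=+0
    (3,0)@(7, 1): e=[4,8,0] → #  [on edge]
    (4,0)@(9, 1): e=[-8,14,6] → ·
    (3,1)@(7, 3): e=[24,-6,-6] → ·
    (4,1)@(9, 3): e=[12,0,0] → #  [on edge]
    (5,1)@(11, 3): e=[0,6,6] → ·  [on edge]
    (4,2)@(9, 5): e=[32,-14,-6] → ·
    (5,2)@(11, 5): e=[20,-8,0] → ·  [on edge]
    (6,3)@(13, 7): e=[28,-16,0] → ·  [on edge]
    (7,4)@(15, 9): e=[36,-24,0] → ·  [on edge]
    (10,4)@(21, 9): e=[0,-6,18] → ·  [on edge]
    (8,5)@(17, 11): e=[44,-32,0] → ·  [on edge]
    (9,6)@(19, 13): e=[52,-40,0] → ·  [on edge]
    (10,7)@(21, 15): e=[60,-48,0] → ·  [on edge]
  covered (2 px):
    · · · # · · · · · · ·
    · · · · # · · · · · ·
    · · · · · · · · · · ·
    · · · · · · · · · · ·
    · · · · · · · · · · ·
    · · · · · · · · · · ·
    · · · · · · · · · · ·
    · · · · · · · · · · ·
    · · · · · · · · · · ·
T1:
  2·area = 68  (B↔C swapped to make it positive)
  edge (16, 10)→(10, 2): d=(-6,-8) top-left  bias=+0
  edge (10, 2)→(20, 4): d=(10,2) right/bottom  bias=-1
  edge (20, 4)→(16, 10): d=(-4,6) right/bottom  bias=-1
    (2,0)@(5, 1): e=[-34,0,102] → ·  [on edge]
    (5,1)@(11, 3): e=[2,8,58] → #
    (6,1)@(13, 3): e=[18,4,46] → #
    (7,1)@(15, 3): e=[34,0,34] → ·  [on edge]
    (5,2)@(11, 5): e=[-10,28,50] → ·
    (6,2)@(13, 5): e=[6,24,38] → #
    (7,2)@(15, 5): e=[22,20,26] → #
    (8,2)@(17, 5): e=[38,16,14] → #
    (9,2)@(19, 5): e=[54,12,2] → #
    (10,2)@(21, 5): e=[70,8,-10] → ·
    (6,3)@(13, 7): e=[-6,44,30] → ·
    (7,3)@(15, 7): e=[10,40,18] → #
  covered (8 px):
    · · · · · · · · · · ·
    · · · · · # # · · · ·
    · · · · · · # # # # ·
    · · · · · · · # # · ·
    · · · · · · · · · · ·
    · · · · · · · · · · ·
    · · · · · · · · · · ·
    · · · · · · · · · · ·
    · · · · · · · · · · ·
T2:
  2·area = 164
  edge (20, 6)→(16, 18): d=(-4,12) right/bottom  bias=-1
  edge (16, 18)→(5, 10): d=(-11,-8) top-left  bias=+0
  edge (5, 10)→(20, 6): d=(15,-4) top-left  bias=+0
    (10,1)@(21, 3): e=[0,205,-41] → ·  [on edge]
    (8,3)@(17, 7): e=[32,129,3] → #
    (9,3)@(19, 7): e=[8,145,11] → #
    (10,3)@(21, 7): e=[-16,161,19] → ·
    (4,4)@(9, 9): e=[120,43,1] → #
    (5,4)@(11, 9): e=[96,59,9] → #
    (6,4)@(13, 9): e=[72,75,17] → #
    (7,4)@(15, 9): e=[48,91,25] → #
    (9,4)@(19, 9): e=[0,123,41] → ·  [on edge]
    (3,5)@(7, 11): e=[136,5,23] → #
    (9,5)@(19, 11): e=[-8,101,71] → ·
    (3,6)@(7, 13): e=[128,-17,53] → ·
    (8,7)@(17, 15): e=[0,41,123] → ·  [on edge]
  covered (20 px):
    · · · · · · · · · · ·
    · · · · · · · · · · ·
    · · · · · · · · · · ·
    · · · · · · · · # # ·
    · · · · # # # # # · ·
    · · · # # # # # # · ·
    · · · · · # # # # · ·
    · · · · · · # # · · ·
    · · · · · · · # · · ·
T3:
  2·area = 42  (B↔C swapped to make it positive)
  edge (18, 0)→(4, 14): d=(-14,14) right/bottom  bias=-1
  edge (4, 14)→(8, 7): d=(4,-7) top-left  bias=+0
  edge (8, 7)→(18, 0): d=(10,-7) top-left  bias=+0
    (8,0)@(17, 1): e=[0,39,3] → ·  [on edge]
    (7,1)@(15, 3): e=[0,33,9] → ·  [on edge]
    (5,2)@(11, 5): e=[28,13,1] → #
    (6,2)@(13, 5): e=[0,27,15] → ·  [on edge]
    (4,3)@(9, 7): e=[28,7,7] → #
    (5,3)@(11, 7): e=[0,21,21] → ·  [on edge]
    (3,4)@(7, 9): e=[28,1,13] → #
    (4,4)@(9, 9): e=[0,15,27] → ·  [on edge]
    (3,5)@(7, 11): e=[0,9,33] → ·  [on edge]
    (2,6)@(5, 13): e=[0,3,39] → ·  [on edge]
    (1,7)@(3, 15): e=[0,-3,45] → ·  [on edge]
    (0,8)@(1, 17): e=[0,-9,51] → ·  [on edge]
  covered (3 px):
    · · · · · · · · · · ·
    · · · · · · · · · · ·
    · · · · · # · · · · ·
    · · · · # · · · · · ·
    · · · # · · · · · · ·
    · · · · · · · · · · ·
    · · · · · · · · · · ·
    · · · · · · · · · · ·
    · · · · · · · · · · ·

Final: [[3,0],[4,1]]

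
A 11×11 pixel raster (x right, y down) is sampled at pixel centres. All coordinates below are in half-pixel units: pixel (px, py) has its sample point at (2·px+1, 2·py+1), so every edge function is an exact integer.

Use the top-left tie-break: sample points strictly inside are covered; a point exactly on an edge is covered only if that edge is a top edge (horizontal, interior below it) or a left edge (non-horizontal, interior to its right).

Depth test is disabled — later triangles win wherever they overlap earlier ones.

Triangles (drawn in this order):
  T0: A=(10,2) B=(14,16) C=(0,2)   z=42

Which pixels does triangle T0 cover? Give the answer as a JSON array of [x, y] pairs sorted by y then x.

T0:
  2·area = 140
  edge (10, 2)→(14, 16): d=(4,14) right/bottom  bias=-1
  edge (14, 16)→(0, 2): d=(-14,-14) top-left  bias=+0
  edge (0, 2)→(10, 2): d=(10,0) top-left  bias=+0
    (0,1)@(1, 3): e=[130,0,10] → █  [on edge]
    (1,1)@(3, 3): e=[102,28,10] → █
    (2,1)@(5, 3): e=[74,56,10] → █
    (3,1)@(7, 3): e=[46,84,10] → █
    (4,1)@(9, 3): e=[18,112,10] → █
    (5,1)@(11, 3): e=[-10,140,10] → ·
    (0,2)@(1, 5): e=[138,-28,30] → ·
    (1,2)@(3, 5): e=[110,0,30] → █  [on edge]
    (5,2)@(11, 5): e=[-2,112,30] → ·
    (1,3)@(3, 7): e=[118,-28,50] → ·
    (2,3)@(5, 7): e=[90,0,50] → █  [on edge]
    (5,3)@(11, 7): e=[6,84,50] → █
    (3,4)@(7, 9): e=[70,0,70] → █  [on edge]
    (4,5)@(9, 11): e=[50,0,90] → █  [on edge]
    (5,6)@(11, 13): e=[30,0,110] → █  [on edge]
    (6,7)@(13, 15): e=[10,0,130] → █  [on edge]
    (7,8)@(15, 17): e=[-10,0,150] → ·  [on edge]
    (8,9)@(17, 19): e=[-30,0,170] → ·  [on edge]
    (9,10)@(19, 21): e=[-50,0,190] → ·  [on edge]
  covered (21 px):
    · · · · · · · · · · ·
    █ █ █ █ █ · · · · · ·
    · █ █ █ █ · · · · · ·
    · · █ █ █ █ · · · · ·
    · · · █ █ █ · · · · ·
    · · · · █ █ · · · · ·
    · · · · · █ █ · · · ·
    · · · · · · █ · · · ·
    · · · · · · · · · · ·
    · · · · · · · · · · ·
    · · · · · · · · · · ·

Result: [[0,1],[1,1],[2,1],[3,1],[4,1],[1,2],[2,2],[3,2],[4,2],[2,3],[3,3],[4,3],[5,3],[3,4],[4,4],[5,4],[4,5],[5,5],[5,6],[6,6],[6,7]]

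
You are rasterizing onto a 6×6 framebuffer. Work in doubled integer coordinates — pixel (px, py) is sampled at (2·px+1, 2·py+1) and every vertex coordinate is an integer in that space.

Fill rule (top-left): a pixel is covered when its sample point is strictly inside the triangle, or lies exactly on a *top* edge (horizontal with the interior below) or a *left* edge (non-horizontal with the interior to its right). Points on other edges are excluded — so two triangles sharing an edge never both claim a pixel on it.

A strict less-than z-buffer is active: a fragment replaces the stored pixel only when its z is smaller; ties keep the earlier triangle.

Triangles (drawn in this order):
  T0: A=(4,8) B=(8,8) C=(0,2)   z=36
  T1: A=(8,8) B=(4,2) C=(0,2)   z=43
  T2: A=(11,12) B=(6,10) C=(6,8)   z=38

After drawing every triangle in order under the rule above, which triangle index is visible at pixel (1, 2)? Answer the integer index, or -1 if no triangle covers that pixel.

T0:
  2·area = 24  (B↔C swapped to make it positive)
  edge (4, 8)→(0, 2): d=(-4,-6) top-left  bias=+0
  edge (0, 2)→(8, 8): d=(8,6) right/bottom  bias=-1
  edge (8, 8)→(4, 8): d=(-4,0) right/bottom  bias=-1
    (0,1)@(1, 3): e=[2,2,20] → X
    (1,1)@(3, 3): e=[14,-10,20] → .
    (0,2)@(1, 5): e=[-6,18,12] → .
    (1,2)@(3, 5): e=[6,6,12] → X
    (2,2)@(5, 5): e=[18,-6,12] → .
    (1,3)@(3, 7): e=[-2,22,4] → .
    (2,3)@(5, 7): e=[10,10,4] → X
    (3,3)@(7, 7): e=[22,-2,4] → .
    (2,4)@(5, 9): e=[2,26,-4] → .
  covered (3 px):
    . . . . . .
    X . . . . .
    . X . . . .
    . . X . . .
    . . . . . .
    . . . . . .
T1:
  2·area = 24  (B↔C swapped to make it positive)
  edge (8, 8)→(0, 2): d=(-8,-6) top-left  bias=+0
  edge (0, 2)→(4, 2): d=(4,0) top-left  bias=+0
  edge (4, 2)→(8, 8): d=(4,6) right/bottom  bias=-1
    (1,1)@(3, 3): e=[10,4,10] → X
    (2,1)@(5, 3): e=[22,4,-2] → .
    (1,2)@(3, 5): e=[-6,12,18] → .
    (2,2)@(5, 5): e=[6,12,6] → X
    (3,2)@(7, 5): e=[18,12,-6] → .
    (2,3)@(5, 7): e=[-10,20,14] → .
    (3,3)@(7, 7): e=[2,20,2] → X
    (4,3)@(9, 7): e=[14,20,-10] → .
    (3,4)@(7, 9): e=[-14,28,10] → .
  covered (3 px):
    . . . . . .
    . X . . . .
    . . X . . .
    . . . X . .
    . . . . . .
    . . . . . .
T2:
  2·area = 10
  edge (11, 12)→(6, 10): d=(-5,-2) top-left  bias=+0
  edge (6, 10)→(6, 8): d=(0,-2) top-left  bias=+0
  edge (6, 8)→(11, 12): d=(5,4) right/bottom  bias=-1
    (3,4)@(7, 9): e=[7,2,1] → X
    (4,4)@(9, 9): e=[11,6,-7] → .
    (3,5)@(7, 11): e=[-3,2,11] → .
    (4,5)@(9, 11): e=[1,6,3] → X
    (5,5)@(11, 11): e=[5,10,-5] → .
  covered (2 px):
    . . . . . .
    . . . . . .
    . . . . . .
    . . . . . .
    . . . X . .
    . . . . X .

Z-buffer (winner per pixel, '.' = empty):
  . . . . . .
  0 1 . . . .
  . 0 1 . . .
  . . 0 1 . .
  . . . 2 . .
  . . . . 2 .

Answer: 0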